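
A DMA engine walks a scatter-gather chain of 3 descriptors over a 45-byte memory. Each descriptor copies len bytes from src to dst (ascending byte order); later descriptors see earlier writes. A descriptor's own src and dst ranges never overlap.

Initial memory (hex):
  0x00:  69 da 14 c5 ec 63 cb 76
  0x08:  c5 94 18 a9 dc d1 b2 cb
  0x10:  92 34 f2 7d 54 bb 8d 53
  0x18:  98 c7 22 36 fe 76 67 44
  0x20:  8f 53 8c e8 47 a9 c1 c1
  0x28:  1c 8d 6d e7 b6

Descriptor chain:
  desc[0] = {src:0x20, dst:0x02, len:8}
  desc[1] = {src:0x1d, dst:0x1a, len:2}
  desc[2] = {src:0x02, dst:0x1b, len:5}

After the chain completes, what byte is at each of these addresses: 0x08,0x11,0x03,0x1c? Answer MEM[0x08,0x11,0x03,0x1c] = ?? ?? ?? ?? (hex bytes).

#0 dst[0x02+8] := {0x8f,0x53,0x8c,0xe8,0x47,0xa9,0xc1,0xc1}
#1 dst[0x1a+2] := {0x76,0x67}
#2 dst[0x1b+5] := {0x8f,0x53,0x8c,0xe8,0x47}
query mem[0x08]=0xc1, mem[0x11]=0x34, mem[0x03]=0x53, mem[0x1c]=0x53

MEM[0x08,0x11,0x03,0x1c] = c1 34 53 53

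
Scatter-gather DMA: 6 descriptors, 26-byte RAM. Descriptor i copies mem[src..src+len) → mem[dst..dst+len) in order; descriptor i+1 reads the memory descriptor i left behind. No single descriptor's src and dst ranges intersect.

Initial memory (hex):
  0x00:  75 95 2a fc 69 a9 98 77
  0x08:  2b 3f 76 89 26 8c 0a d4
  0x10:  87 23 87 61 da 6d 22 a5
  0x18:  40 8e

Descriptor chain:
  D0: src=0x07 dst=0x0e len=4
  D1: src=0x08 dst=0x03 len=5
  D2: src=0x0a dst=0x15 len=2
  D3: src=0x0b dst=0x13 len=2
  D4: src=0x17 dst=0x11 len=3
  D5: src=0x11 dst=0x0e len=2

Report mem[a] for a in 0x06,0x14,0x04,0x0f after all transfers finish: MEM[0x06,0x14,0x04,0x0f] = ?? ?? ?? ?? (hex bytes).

MEM[0x06,0x14,0x04,0x0f] = 89 26 3f 40

[0] 0x07->0x0e len=4 : 77 2b 3f 76
[1] 0x08->0x03 len=5 : 2b 3f 76 89 26
[2] 0x0a->0x15 len=2 : 76 89
[3] 0x0b->0x13 len=2 : 89 26
[4] 0x17->0x11 len=3 : a5 40 8e
[5] 0x11->0x0e len=2 : a5 40
query mem[0x06]=0x89, mem[0x14]=0x26, mem[0x04]=0x3f, mem[0x0f]=0x40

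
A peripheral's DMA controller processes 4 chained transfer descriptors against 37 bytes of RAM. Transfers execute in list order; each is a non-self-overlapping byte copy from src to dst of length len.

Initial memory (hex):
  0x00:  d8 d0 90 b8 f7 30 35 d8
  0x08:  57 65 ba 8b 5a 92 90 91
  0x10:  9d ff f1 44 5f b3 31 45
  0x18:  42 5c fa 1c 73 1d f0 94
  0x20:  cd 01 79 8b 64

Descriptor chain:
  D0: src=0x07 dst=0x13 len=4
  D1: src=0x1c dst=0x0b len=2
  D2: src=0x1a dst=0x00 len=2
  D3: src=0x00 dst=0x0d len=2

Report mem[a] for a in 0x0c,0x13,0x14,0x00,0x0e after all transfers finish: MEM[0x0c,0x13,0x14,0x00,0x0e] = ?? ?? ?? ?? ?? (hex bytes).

[0] 0x07->0x13 len=4 : d8 57 65 ba
[1] 0x1c->0x0b len=2 : 73 1d
[2] 0x1a->0x00 len=2 : fa 1c
[3] 0x00->0x0d len=2 : fa 1c
query mem[0x0c]=0x1d, mem[0x13]=0xd8, mem[0x14]=0x57, mem[0x00]=0xfa, mem[0x0e]=0x1c

MEM[0x0c,0x13,0x14,0x00,0x0e] = 1d d8 57 fa 1c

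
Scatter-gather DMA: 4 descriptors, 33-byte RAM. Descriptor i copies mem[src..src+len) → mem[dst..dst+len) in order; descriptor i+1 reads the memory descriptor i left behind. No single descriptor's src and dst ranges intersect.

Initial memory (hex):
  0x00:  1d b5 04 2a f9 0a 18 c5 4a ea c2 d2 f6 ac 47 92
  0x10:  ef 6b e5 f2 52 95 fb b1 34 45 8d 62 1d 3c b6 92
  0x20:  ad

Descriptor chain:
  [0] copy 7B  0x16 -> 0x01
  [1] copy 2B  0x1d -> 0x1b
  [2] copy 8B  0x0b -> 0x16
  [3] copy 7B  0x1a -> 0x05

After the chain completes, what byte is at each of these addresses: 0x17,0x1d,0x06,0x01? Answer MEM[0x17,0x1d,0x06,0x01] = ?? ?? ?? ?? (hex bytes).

MEM[0x17,0x1d,0x06,0x01] = f6 e5 ef fb

[0] 0x16->0x01 len=7 : fb b1 34 45 8d 62 1d
[1] 0x1d->0x1b len=2 : 3c b6
[2] 0x0b->0x16 len=8 : d2 f6 ac 47 92 ef 6b e5
[3] 0x1a->0x05 len=7 : 92 ef 6b e5 b6 92 ad
query mem[0x17]=0xf6, mem[0x1d]=0xe5, mem[0x06]=0xef, mem[0x01]=0xfb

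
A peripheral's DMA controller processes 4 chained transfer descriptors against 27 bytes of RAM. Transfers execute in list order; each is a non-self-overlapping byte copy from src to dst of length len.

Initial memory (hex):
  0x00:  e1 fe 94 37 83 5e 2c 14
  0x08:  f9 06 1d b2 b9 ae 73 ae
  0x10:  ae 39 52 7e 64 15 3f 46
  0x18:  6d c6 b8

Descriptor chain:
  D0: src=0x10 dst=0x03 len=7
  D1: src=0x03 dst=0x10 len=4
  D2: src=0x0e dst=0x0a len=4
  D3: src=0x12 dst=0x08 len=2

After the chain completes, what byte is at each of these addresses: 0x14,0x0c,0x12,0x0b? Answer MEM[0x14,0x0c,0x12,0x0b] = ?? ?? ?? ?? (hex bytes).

D0: mem[0x03..0x09] <- [ae 39 52 7e 64 15 3f]
D1: mem[0x10..0x13] <- [ae 39 52 7e]
D2: mem[0x0a..0x0d] <- [73 ae ae 39]
D3: mem[0x08..0x09] <- [52 7e]
query mem[0x14]=0x64, mem[0x0c]=0xae, mem[0x12]=0x52, mem[0x0b]=0xae

MEM[0x14,0x0c,0x12,0x0b] = 64 ae 52 ae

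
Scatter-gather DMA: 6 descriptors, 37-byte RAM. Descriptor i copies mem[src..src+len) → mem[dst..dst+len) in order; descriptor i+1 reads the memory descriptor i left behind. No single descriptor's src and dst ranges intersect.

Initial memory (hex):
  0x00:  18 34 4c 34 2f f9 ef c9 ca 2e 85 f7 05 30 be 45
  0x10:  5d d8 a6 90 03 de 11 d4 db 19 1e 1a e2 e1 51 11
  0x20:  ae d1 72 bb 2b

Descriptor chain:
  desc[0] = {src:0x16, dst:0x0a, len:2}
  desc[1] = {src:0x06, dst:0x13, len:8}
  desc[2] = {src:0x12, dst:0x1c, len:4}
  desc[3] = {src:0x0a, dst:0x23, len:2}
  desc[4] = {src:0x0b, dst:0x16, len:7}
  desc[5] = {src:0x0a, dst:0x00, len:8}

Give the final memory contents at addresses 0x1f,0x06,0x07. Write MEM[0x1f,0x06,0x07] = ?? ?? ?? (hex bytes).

MEM[0x1f,0x06,0x07] = ca 5d d8

  after D0: wrote 2B at 0x0a = 11d4
  after D1: wrote 8B at 0x13 = efc9ca2e11d40530
  after D2: wrote 4B at 0x1c = a6efc9ca
  after D3: wrote 2B at 0x23 = 11d4
  after D4: wrote 7B at 0x16 = d40530be455dd8
  after D5: wrote 8B at 0x00 = 11d40530be455dd8
query mem[0x1f]=0xca, mem[0x06]=0x5d, mem[0x07]=0xd8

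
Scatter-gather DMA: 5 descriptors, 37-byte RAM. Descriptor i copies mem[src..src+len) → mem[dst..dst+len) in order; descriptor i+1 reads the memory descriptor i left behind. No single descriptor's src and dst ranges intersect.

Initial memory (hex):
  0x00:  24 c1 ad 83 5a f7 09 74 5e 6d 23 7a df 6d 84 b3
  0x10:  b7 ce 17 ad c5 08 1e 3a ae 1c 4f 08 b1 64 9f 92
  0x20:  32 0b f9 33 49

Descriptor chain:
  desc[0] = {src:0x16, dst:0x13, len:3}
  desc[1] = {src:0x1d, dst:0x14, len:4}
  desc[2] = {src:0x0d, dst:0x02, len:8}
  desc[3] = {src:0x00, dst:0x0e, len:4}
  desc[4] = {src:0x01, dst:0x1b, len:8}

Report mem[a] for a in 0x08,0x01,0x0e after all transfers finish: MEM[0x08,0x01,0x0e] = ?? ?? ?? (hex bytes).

MEM[0x08,0x01,0x0e] = 1e c1 24

D0: mem[0x13..0x15] <- [1e 3a ae]
D1: mem[0x14..0x17] <- [64 9f 92 32]
D2: mem[0x02..0x09] <- [6d 84 b3 b7 ce 17 1e 64]
D3: mem[0x0e..0x11] <- [24 c1 6d 84]
D4: mem[0x1b..0x22] <- [c1 6d 84 b3 b7 ce 17 1e]
query mem[0x08]=0x1e, mem[0x01]=0xc1, mem[0x0e]=0x24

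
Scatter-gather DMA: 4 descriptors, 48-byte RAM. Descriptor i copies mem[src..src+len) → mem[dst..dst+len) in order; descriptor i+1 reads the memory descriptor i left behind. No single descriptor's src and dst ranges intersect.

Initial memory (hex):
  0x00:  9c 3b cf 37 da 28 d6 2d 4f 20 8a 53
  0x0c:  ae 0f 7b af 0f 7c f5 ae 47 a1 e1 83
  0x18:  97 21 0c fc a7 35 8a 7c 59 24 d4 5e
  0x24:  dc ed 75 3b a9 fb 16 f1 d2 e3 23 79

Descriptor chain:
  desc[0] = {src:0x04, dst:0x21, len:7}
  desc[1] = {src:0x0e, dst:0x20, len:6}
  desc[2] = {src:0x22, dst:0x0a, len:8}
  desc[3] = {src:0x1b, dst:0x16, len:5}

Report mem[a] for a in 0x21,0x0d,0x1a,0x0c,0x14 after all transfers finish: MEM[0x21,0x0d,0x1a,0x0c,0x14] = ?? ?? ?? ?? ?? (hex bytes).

MEM[0x21,0x0d,0x1a,0x0c,0x14] = af ae 7c f5 47

#0 dst[0x21+7] := {0xda,0x28,0xd6,0x2d,0x4f,0x20,0x8a}
#1 dst[0x20+6] := {0x7b,0xaf,0x0f,0x7c,0xf5,0xae}
#2 dst[0x0a+8] := {0x0f,0x7c,0xf5,0xae,0x20,0x8a,0xa9,0xfb}
#3 dst[0x16+5] := {0xfc,0xa7,0x35,0x8a,0x7c}
query mem[0x21]=0xaf, mem[0x0d]=0xae, mem[0x1a]=0x7c, mem[0x0c]=0xf5, mem[0x14]=0x47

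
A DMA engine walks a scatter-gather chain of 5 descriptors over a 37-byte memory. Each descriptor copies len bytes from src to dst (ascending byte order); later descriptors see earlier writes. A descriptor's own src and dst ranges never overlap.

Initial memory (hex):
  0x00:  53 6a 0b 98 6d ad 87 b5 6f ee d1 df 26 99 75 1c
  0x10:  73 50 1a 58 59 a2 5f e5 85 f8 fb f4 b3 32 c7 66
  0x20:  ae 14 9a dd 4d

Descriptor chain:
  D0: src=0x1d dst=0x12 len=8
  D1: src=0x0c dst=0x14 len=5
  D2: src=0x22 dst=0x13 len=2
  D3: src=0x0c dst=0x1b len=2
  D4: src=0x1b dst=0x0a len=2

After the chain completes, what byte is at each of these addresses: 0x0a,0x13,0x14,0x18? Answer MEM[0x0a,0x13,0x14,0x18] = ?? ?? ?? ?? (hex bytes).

MEM[0x0a,0x13,0x14,0x18] = 26 9a dd 73

[0] 0x1d->0x12 len=8 : 32 c7 66 ae 14 9a dd 4d
[1] 0x0c->0x14 len=5 : 26 99 75 1c 73
[2] 0x22->0x13 len=2 : 9a dd
[3] 0x0c->0x1b len=2 : 26 99
[4] 0x1b->0x0a len=2 : 26 99
query mem[0x0a]=0x26, mem[0x13]=0x9a, mem[0x14]=0xdd, mem[0x18]=0x73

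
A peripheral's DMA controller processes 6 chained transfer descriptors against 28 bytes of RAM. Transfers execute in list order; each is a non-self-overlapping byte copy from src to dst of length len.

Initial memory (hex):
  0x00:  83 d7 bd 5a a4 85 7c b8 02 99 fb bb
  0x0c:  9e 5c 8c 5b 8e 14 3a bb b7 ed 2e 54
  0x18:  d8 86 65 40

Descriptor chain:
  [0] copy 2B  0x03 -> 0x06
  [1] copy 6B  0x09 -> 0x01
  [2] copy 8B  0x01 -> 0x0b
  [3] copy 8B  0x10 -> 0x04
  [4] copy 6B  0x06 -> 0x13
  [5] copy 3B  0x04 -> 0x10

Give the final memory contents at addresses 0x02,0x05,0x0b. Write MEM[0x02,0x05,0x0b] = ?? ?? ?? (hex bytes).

  after D0: wrote 2B at 0x06 = 5aa4
  after D1: wrote 6B at 0x01 = 99fbbb9e5c8c
  after D2: wrote 8B at 0x0b = 99fbbb9e5c8ca402
  after D3: wrote 8B at 0x04 = 8ca402bbb7ed2e54
  after D4: wrote 6B at 0x13 = 02bbb7ed2e54
  after D5: wrote 3B at 0x10 = 8ca402
query mem[0x02]=0xfb, mem[0x05]=0xa4, mem[0x0b]=0x54

MEM[0x02,0x05,0x0b] = fb a4 54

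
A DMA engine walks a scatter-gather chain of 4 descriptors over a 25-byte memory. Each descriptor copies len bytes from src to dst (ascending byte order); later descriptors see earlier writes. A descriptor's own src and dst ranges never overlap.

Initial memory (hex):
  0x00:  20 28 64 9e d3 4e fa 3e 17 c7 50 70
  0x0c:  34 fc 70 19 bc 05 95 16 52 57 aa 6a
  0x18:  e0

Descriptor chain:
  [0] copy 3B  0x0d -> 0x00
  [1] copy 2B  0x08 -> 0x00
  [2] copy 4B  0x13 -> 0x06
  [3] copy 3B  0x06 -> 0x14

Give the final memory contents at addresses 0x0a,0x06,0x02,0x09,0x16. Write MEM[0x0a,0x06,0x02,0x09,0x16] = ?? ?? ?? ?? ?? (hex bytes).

MEM[0x0a,0x06,0x02,0x09,0x16] = 50 16 19 aa 57

  after D0: wrote 3B at 0x00 = fc7019
  after D1: wrote 2B at 0x00 = 17c7
  after D2: wrote 4B at 0x06 = 165257aa
  after D3: wrote 3B at 0x14 = 165257
query mem[0x0a]=0x50, mem[0x06]=0x16, mem[0x02]=0x19, mem[0x09]=0xaa, mem[0x16]=0x57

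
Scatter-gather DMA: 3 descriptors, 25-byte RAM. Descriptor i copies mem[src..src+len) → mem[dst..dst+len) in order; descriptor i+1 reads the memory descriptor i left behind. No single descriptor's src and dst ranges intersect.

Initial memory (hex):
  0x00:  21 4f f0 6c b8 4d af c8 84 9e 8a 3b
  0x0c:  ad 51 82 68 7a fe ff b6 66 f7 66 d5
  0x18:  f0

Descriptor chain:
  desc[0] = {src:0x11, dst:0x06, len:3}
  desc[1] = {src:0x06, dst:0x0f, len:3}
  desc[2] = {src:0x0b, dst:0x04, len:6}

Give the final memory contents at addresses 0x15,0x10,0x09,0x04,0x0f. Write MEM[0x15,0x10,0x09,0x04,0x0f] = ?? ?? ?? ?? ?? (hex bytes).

MEM[0x15,0x10,0x09,0x04,0x0f] = f7 ff ff 3b fe

D0: mem[0x06..0x08] <- [fe ff b6]
D1: mem[0x0f..0x11] <- [fe ff b6]
D2: mem[0x04..0x09] <- [3b ad 51 82 fe ff]
query mem[0x15]=0xf7, mem[0x10]=0xff, mem[0x09]=0xff, mem[0x04]=0x3b, mem[0x0f]=0xfe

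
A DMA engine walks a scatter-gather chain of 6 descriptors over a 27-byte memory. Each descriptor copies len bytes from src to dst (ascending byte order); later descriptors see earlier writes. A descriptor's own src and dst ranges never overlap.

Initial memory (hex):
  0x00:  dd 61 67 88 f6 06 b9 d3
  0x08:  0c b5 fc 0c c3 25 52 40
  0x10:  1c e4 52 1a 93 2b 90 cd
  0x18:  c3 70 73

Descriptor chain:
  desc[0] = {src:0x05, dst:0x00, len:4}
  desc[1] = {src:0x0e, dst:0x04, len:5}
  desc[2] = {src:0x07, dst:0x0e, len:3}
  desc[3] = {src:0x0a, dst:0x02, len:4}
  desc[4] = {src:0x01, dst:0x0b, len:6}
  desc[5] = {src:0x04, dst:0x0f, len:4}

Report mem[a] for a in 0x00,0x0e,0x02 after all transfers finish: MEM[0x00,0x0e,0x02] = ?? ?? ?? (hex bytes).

D0: mem[0x00..0x03] <- [06 b9 d3 0c]
D1: mem[0x04..0x08] <- [52 40 1c e4 52]
D2: mem[0x0e..0x10] <- [e4 52 b5]
D3: mem[0x02..0x05] <- [fc 0c c3 25]
D4: mem[0x0b..0x10] <- [b9 fc 0c c3 25 1c]
D5: mem[0x0f..0x12] <- [c3 25 1c e4]
query mem[0x00]=0x06, mem[0x0e]=0xc3, mem[0x02]=0xfc

MEM[0x00,0x0e,0x02] = 06 c3 fc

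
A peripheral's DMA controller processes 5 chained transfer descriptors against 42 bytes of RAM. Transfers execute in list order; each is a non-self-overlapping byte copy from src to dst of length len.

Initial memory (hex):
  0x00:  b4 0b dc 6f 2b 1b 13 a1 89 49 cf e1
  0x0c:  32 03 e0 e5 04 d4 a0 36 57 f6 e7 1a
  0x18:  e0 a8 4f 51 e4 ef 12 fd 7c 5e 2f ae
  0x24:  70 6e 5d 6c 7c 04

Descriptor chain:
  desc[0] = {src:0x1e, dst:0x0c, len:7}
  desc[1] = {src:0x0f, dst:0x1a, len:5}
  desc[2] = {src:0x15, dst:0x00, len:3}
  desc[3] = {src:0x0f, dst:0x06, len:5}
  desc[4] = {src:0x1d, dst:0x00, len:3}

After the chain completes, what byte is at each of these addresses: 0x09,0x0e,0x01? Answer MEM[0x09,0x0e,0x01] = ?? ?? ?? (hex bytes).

D0: mem[0x0c..0x12] <- [12 fd 7c 5e 2f ae 70]
D1: mem[0x1a..0x1e] <- [5e 2f ae 70 36]
D2: mem[0x00..0x02] <- [f6 e7 1a]
D3: mem[0x06..0x0a] <- [5e 2f ae 70 36]
D4: mem[0x00..0x02] <- [70 36 fd]
query mem[0x09]=0x70, mem[0x0e]=0x7c, mem[0x01]=0x36

MEM[0x09,0x0e,0x01] = 70 7c 36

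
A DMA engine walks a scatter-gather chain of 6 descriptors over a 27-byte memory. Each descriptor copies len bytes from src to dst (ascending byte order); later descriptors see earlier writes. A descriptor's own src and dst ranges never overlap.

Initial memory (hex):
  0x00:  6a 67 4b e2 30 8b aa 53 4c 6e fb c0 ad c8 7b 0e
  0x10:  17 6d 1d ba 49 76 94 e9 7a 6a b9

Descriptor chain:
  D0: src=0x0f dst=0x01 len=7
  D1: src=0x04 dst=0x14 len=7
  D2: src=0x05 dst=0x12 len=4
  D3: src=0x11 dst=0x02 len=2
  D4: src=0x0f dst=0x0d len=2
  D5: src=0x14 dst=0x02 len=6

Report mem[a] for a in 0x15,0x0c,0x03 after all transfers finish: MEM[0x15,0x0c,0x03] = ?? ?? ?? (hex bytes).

MEM[0x15,0x0c,0x03] = 4c ad 4c

  after D0: wrote 7B at 0x01 = 0e176d1dba4976
  after D1: wrote 7B at 0x14 = 1dba49764c6efb
  after D2: wrote 4B at 0x12 = ba49764c
  after D3: wrote 2B at 0x02 = 6dba
  after D4: wrote 2B at 0x0d = 0e17
  after D5: wrote 6B at 0x02 = 764c49764c6e
query mem[0x15]=0x4c, mem[0x0c]=0xad, mem[0x03]=0x4c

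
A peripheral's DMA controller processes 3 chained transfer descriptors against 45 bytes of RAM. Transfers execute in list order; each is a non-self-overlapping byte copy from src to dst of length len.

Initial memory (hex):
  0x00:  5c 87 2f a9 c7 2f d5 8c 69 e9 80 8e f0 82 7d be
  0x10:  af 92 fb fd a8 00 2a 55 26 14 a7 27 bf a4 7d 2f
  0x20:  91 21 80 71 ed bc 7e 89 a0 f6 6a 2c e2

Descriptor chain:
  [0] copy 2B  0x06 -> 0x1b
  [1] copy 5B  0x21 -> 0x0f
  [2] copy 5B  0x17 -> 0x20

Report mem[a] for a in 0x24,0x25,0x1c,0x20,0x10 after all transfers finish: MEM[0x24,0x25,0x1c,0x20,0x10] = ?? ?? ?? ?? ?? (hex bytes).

MEM[0x24,0x25,0x1c,0x20,0x10] = d5 bc 8c 55 80

D0: mem[0x1b..0x1c] <- [d5 8c]
D1: mem[0x0f..0x13] <- [21 80 71 ed bc]
D2: mem[0x20..0x24] <- [55 26 14 a7 d5]
query mem[0x24]=0xd5, mem[0x25]=0xbc, mem[0x1c]=0x8c, mem[0x20]=0x55, mem[0x10]=0x80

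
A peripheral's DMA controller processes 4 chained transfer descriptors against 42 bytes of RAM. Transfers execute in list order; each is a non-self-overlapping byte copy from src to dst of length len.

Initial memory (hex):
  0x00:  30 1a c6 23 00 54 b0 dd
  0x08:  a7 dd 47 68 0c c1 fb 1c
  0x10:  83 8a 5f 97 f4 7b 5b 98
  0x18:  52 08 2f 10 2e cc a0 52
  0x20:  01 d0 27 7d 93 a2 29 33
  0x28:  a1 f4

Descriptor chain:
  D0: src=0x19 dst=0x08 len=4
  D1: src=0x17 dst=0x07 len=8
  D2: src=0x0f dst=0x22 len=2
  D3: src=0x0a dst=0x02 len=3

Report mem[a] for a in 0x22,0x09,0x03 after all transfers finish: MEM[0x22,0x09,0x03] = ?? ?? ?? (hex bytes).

MEM[0x22,0x09,0x03] = 1c 08 10

D0: mem[0x08..0x0b] <- [08 2f 10 2e]
D1: mem[0x07..0x0e] <- [98 52 08 2f 10 2e cc a0]
D2: mem[0x22..0x23] <- [1c 83]
D3: mem[0x02..0x04] <- [2f 10 2e]
query mem[0x22]=0x1c, mem[0x09]=0x08, mem[0x03]=0x10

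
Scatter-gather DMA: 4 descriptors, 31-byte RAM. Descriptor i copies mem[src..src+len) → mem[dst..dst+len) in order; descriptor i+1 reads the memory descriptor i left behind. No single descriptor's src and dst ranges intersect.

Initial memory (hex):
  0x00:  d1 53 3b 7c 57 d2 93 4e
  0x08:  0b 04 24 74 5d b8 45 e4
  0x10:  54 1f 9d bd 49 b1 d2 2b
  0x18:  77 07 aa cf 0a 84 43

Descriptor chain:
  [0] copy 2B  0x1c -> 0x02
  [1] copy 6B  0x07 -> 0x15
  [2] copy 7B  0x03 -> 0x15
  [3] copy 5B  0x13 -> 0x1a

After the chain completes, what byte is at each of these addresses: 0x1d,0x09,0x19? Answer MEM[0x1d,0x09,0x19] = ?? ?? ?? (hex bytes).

D0: mem[0x02..0x03] <- [0a 84]
D1: mem[0x15..0x1a] <- [4e 0b 04 24 74 5d]
D2: mem[0x15..0x1b] <- [84 57 d2 93 4e 0b 04]
D3: mem[0x1a..0x1e] <- [bd 49 84 57 d2]
query mem[0x1d]=0x57, mem[0x09]=0x04, mem[0x19]=0x4e

MEM[0x1d,0x09,0x19] = 57 04 4e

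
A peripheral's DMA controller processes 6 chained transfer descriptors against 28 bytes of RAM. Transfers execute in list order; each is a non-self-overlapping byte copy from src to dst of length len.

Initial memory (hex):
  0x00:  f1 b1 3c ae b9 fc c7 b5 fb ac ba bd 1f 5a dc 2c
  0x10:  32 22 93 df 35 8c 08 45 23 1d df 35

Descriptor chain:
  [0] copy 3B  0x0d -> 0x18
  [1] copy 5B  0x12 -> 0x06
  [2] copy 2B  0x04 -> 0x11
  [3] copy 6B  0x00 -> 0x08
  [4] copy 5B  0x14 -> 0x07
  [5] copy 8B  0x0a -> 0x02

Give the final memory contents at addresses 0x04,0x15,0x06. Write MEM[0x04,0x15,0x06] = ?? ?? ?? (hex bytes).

MEM[0x04,0x15,0x06] = b9 8c dc

  after D0: wrote 3B at 0x18 = 5adc2c
  after D1: wrote 5B at 0x06 = 93df358c08
  after D2: wrote 2B at 0x11 = b9fc
  after D3: wrote 6B at 0x08 = f1b13caeb9fc
  after D4: wrote 5B at 0x07 = 358c08455a
  after D5: wrote 8B at 0x02 = 455ab9fcdc2c32b9
query mem[0x04]=0xb9, mem[0x15]=0x8c, mem[0x06]=0xdc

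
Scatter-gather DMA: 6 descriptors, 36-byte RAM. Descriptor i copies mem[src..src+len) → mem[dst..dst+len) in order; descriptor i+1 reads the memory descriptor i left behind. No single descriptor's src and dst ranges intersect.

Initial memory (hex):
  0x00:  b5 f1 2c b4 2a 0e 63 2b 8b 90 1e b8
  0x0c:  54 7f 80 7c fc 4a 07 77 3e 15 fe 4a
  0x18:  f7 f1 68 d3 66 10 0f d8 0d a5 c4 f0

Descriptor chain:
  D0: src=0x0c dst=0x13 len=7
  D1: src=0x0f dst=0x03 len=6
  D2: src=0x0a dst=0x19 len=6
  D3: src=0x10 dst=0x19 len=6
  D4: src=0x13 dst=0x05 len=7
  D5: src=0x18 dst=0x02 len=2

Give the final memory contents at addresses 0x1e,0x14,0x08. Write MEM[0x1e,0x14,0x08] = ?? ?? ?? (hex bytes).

[0] 0x0c->0x13 len=7 : 54 7f 80 7c fc 4a 07
[1] 0x0f->0x03 len=6 : 7c fc 4a 07 54 7f
[2] 0x0a->0x19 len=6 : 1e b8 54 7f 80 7c
[3] 0x10->0x19 len=6 : fc 4a 07 54 7f 80
[4] 0x13->0x05 len=7 : 54 7f 80 7c fc 4a fc
[5] 0x18->0x02 len=2 : 4a fc
query mem[0x1e]=0x80, mem[0x14]=0x7f, mem[0x08]=0x7c

MEM[0x1e,0x14,0x08] = 80 7f 7c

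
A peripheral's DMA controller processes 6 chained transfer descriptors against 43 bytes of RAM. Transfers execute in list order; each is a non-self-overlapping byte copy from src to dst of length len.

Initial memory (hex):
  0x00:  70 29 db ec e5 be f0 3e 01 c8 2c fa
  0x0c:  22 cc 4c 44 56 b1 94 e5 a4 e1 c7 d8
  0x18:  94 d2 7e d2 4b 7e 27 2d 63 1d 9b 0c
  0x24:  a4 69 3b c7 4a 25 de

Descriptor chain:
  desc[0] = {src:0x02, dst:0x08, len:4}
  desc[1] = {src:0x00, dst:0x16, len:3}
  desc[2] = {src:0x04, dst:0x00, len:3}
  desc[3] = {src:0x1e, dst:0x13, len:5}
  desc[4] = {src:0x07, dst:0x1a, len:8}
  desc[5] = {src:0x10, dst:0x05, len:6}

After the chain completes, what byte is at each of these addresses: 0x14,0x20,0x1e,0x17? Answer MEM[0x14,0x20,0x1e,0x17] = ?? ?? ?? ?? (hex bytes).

MEM[0x14,0x20,0x1e,0x17] = 2d cc be 9b

  after D0: wrote 4B at 0x08 = dbece5be
  after D1: wrote 3B at 0x16 = 7029db
  after D2: wrote 3B at 0x00 = e5bef0
  after D3: wrote 5B at 0x13 = 272d631d9b
  after D4: wrote 8B at 0x1a = 3edbece5be22cc4c
  after D5: wrote 6B at 0x05 = 56b194272d63
query mem[0x14]=0x2d, mem[0x20]=0xcc, mem[0x1e]=0xbe, mem[0x17]=0x9b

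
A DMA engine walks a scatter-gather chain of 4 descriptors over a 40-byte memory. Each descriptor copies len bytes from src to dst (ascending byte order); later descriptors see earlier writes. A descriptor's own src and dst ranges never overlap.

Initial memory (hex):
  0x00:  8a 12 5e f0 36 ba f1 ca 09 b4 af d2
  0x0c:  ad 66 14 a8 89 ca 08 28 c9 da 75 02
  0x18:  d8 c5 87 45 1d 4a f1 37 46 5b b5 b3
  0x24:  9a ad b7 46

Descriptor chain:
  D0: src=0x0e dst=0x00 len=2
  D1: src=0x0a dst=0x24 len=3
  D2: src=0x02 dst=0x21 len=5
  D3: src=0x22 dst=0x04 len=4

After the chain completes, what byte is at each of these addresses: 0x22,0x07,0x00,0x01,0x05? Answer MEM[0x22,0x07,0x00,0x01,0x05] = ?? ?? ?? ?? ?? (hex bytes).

[0] 0x0e->0x00 len=2 : 14 a8
[1] 0x0a->0x24 len=3 : af d2 ad
[2] 0x02->0x21 len=5 : 5e f0 36 ba f1
[3] 0x22->0x04 len=4 : f0 36 ba f1
query mem[0x22]=0xf0, mem[0x07]=0xf1, mem[0x00]=0x14, mem[0x01]=0xa8, mem[0x05]=0x36

MEM[0x22,0x07,0x00,0x01,0x05] = f0 f1 14 a8 36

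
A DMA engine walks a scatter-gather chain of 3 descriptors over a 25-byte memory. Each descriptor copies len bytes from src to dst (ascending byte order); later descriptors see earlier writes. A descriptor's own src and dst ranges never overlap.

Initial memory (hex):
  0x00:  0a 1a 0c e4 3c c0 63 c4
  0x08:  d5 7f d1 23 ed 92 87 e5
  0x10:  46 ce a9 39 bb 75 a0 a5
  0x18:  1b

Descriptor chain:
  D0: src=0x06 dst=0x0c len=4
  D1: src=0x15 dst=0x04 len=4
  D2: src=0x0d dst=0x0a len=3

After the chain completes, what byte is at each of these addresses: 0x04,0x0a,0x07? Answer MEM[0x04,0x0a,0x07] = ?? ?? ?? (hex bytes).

  after D0: wrote 4B at 0x0c = 63c4d57f
  after D1: wrote 4B at 0x04 = 75a0a51b
  after D2: wrote 3B at 0x0a = c4d57f
query mem[0x04]=0x75, mem[0x0a]=0xc4, mem[0x07]=0x1b

MEM[0x04,0x0a,0x07] = 75 c4 1b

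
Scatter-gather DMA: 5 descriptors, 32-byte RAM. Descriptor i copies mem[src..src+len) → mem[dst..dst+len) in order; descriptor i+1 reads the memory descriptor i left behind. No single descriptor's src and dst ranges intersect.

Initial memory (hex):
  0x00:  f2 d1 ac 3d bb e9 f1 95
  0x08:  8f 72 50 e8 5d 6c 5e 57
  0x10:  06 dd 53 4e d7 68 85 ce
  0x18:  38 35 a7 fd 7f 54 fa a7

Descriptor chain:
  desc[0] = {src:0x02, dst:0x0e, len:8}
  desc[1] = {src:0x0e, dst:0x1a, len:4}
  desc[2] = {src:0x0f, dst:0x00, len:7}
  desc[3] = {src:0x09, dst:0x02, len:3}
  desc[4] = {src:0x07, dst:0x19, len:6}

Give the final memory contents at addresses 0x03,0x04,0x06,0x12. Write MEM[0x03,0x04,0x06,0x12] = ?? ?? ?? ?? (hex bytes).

#0 dst[0x0e+8] := {0xac,0x3d,0xbb,0xe9,0xf1,0x95,0x8f,0x72}
#1 dst[0x1a+4] := {0xac,0x3d,0xbb,0xe9}
#2 dst[0x00+7] := {0x3d,0xbb,0xe9,0xf1,0x95,0x8f,0x72}
#3 dst[0x02+3] := {0x72,0x50,0xe8}
#4 dst[0x19+6] := {0x95,0x8f,0x72,0x50,0xe8,0x5d}
query mem[0x03]=0x50, mem[0x04]=0xe8, mem[0x06]=0x72, mem[0x12]=0xf1

MEM[0x03,0x04,0x06,0x12] = 50 e8 72 f1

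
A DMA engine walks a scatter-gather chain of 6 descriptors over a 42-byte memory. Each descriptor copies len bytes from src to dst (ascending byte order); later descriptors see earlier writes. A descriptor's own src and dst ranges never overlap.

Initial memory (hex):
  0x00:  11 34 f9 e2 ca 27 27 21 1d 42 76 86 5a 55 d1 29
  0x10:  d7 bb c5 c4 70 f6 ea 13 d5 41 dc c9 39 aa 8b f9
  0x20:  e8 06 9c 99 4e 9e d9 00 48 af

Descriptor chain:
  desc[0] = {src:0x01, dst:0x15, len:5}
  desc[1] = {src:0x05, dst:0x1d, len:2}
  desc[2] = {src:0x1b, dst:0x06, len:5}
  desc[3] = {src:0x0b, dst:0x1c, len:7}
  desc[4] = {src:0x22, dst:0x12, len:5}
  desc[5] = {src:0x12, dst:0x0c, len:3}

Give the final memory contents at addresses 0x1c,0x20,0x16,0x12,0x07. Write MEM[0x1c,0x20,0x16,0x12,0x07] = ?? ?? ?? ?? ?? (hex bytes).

D0: mem[0x15..0x19] <- [34 f9 e2 ca 27]
D1: mem[0x1d..0x1e] <- [27 27]
D2: mem[0x06..0x0a] <- [c9 39 27 27 f9]
D3: mem[0x1c..0x22] <- [86 5a 55 d1 29 d7 bb]
D4: mem[0x12..0x16] <- [bb 99 4e 9e d9]
D5: mem[0x0c..0x0e] <- [bb 99 4e]
query mem[0x1c]=0x86, mem[0x20]=0x29, mem[0x16]=0xd9, mem[0x12]=0xbb, mem[0x07]=0x39

MEM[0x1c,0x20,0x16,0x12,0x07] = 86 29 d9 bb 39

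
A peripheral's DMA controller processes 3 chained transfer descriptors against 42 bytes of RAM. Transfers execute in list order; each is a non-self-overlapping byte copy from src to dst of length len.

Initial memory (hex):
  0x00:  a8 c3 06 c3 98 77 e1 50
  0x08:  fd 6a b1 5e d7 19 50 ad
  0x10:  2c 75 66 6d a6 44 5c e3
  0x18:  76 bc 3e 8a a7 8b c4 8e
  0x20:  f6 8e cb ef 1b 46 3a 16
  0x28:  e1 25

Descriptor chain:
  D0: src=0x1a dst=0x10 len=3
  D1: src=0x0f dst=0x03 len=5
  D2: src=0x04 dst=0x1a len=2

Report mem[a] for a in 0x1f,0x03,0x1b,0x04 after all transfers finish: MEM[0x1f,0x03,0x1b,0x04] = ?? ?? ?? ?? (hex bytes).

MEM[0x1f,0x03,0x1b,0x04] = 8e ad 8a 3e

D0: mem[0x10..0x12] <- [3e 8a a7]
D1: mem[0x03..0x07] <- [ad 3e 8a a7 6d]
D2: mem[0x1a..0x1b] <- [3e 8a]
query mem[0x1f]=0x8e, mem[0x03]=0xad, mem[0x1b]=0x8a, mem[0x04]=0x3e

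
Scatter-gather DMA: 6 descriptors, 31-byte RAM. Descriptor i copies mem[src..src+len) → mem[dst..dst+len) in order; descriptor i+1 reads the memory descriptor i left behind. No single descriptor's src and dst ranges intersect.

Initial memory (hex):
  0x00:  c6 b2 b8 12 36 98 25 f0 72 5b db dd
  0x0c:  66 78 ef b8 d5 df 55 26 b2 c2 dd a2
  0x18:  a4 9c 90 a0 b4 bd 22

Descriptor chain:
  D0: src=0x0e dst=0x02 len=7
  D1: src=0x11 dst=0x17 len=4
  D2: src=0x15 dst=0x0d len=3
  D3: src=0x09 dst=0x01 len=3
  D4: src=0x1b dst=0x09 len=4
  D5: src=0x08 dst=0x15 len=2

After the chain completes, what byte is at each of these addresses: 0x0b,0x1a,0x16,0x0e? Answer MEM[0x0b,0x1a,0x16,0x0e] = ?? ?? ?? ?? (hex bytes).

MEM[0x0b,0x1a,0x16,0x0e] = bd b2 a0 dd

  after D0: wrote 7B at 0x02 = efb8d5df5526b2
  after D1: wrote 4B at 0x17 = df5526b2
  after D2: wrote 3B at 0x0d = c2dddf
  after D3: wrote 3B at 0x01 = 5bdbdd
  after D4: wrote 4B at 0x09 = a0b4bd22
  after D5: wrote 2B at 0x15 = b2a0
query mem[0x0b]=0xbd, mem[0x1a]=0xb2, mem[0x16]=0xa0, mem[0x0e]=0xdd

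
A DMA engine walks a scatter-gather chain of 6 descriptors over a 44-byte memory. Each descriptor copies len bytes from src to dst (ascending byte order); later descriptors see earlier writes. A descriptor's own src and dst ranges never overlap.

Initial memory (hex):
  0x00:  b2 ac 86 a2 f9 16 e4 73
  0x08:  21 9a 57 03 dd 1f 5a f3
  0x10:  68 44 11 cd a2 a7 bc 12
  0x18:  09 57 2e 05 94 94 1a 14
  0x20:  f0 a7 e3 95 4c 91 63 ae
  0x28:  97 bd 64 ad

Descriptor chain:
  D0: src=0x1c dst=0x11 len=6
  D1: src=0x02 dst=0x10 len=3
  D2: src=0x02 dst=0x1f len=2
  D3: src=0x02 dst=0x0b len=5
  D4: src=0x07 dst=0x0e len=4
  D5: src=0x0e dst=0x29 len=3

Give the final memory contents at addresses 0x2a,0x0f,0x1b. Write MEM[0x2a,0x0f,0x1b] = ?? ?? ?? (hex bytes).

[0] 0x1c->0x11 len=6 : 94 94 1a 14 f0 a7
[1] 0x02->0x10 len=3 : 86 a2 f9
[2] 0x02->0x1f len=2 : 86 a2
[3] 0x02->0x0b len=5 : 86 a2 f9 16 e4
[4] 0x07->0x0e len=4 : 73 21 9a 57
[5] 0x0e->0x29 len=3 : 73 21 9a
query mem[0x2a]=0x21, mem[0x0f]=0x21, mem[0x1b]=0x05

MEM[0x2a,0x0f,0x1b] = 21 21 05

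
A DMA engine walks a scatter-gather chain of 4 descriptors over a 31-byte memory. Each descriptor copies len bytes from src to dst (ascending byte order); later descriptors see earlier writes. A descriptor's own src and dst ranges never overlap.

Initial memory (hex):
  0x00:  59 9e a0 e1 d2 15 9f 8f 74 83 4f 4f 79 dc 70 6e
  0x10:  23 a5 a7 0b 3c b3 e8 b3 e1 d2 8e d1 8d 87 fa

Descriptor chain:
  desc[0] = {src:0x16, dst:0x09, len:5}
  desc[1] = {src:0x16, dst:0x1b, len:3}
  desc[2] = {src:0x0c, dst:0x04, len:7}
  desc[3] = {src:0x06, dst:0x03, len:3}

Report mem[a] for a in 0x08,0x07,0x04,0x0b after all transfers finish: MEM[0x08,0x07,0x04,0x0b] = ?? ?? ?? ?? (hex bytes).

MEM[0x08,0x07,0x04,0x0b] = 23 6e 6e e1

#0 dst[0x09+5] := {0xe8,0xb3,0xe1,0xd2,0x8e}
#1 dst[0x1b+3] := {0xe8,0xb3,0xe1}
#2 dst[0x04+7] := {0xd2,0x8e,0x70,0x6e,0x23,0xa5,0xa7}
#3 dst[0x03+3] := {0x70,0x6e,0x23}
query mem[0x08]=0x23, mem[0x07]=0x6e, mem[0x04]=0x6e, mem[0x0b]=0xe1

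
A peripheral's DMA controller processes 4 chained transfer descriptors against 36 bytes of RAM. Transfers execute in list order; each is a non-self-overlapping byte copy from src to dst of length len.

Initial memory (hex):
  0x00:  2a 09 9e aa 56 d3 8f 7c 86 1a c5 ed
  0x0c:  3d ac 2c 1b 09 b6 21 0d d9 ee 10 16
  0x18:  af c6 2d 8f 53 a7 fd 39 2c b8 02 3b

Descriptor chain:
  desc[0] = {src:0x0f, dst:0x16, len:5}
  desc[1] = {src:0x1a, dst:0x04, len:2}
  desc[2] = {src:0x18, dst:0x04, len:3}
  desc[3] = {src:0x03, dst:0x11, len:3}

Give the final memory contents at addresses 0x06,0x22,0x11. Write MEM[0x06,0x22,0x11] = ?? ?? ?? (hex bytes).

[0] 0x0f->0x16 len=5 : 1b 09 b6 21 0d
[1] 0x1a->0x04 len=2 : 0d 8f
[2] 0x18->0x04 len=3 : b6 21 0d
[3] 0x03->0x11 len=3 : aa b6 21
query mem[0x06]=0x0d, mem[0x22]=0x02, mem[0x11]=0xaa

MEM[0x06,0x22,0x11] = 0d 02 aa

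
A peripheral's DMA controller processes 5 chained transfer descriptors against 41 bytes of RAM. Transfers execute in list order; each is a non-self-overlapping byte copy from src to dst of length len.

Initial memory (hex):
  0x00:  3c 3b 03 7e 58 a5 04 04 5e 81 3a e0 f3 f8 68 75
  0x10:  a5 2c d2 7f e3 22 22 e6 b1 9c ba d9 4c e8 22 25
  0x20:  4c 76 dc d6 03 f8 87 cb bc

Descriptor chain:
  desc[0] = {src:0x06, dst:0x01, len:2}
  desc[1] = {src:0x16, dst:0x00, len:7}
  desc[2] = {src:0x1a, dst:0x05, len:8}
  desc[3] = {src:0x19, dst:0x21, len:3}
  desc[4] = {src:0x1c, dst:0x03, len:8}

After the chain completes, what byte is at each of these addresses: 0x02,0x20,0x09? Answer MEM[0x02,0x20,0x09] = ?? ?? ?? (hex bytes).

MEM[0x02,0x20,0x09] = b1 4c ba

[0] 0x06->0x01 len=2 : 04 04
[1] 0x16->0x00 len=7 : 22 e6 b1 9c ba d9 4c
[2] 0x1a->0x05 len=8 : ba d9 4c e8 22 25 4c 76
[3] 0x19->0x21 len=3 : 9c ba d9
[4] 0x1c->0x03 len=8 : 4c e8 22 25 4c 9c ba d9
query mem[0x02]=0xb1, mem[0x20]=0x4c, mem[0x09]=0xba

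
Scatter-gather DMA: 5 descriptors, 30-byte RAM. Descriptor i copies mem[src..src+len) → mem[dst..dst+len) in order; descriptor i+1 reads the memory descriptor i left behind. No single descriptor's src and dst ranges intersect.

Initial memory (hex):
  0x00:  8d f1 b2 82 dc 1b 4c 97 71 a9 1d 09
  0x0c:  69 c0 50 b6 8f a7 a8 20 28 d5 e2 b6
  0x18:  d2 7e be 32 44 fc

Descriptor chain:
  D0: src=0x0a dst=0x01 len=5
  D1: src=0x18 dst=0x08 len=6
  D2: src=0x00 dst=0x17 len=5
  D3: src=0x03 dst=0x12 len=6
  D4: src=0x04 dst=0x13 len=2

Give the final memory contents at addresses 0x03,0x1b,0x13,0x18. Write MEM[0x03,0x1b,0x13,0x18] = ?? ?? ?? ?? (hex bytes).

MEM[0x03,0x1b,0x13,0x18] = 69 c0 c0 1d

D0: mem[0x01..0x05] <- [1d 09 69 c0 50]
D1: mem[0x08..0x0d] <- [d2 7e be 32 44 fc]
D2: mem[0x17..0x1b] <- [8d 1d 09 69 c0]
D3: mem[0x12..0x17] <- [69 c0 50 4c 97 d2]
D4: mem[0x13..0x14] <- [c0 50]
query mem[0x03]=0x69, mem[0x1b]=0xc0, mem[0x13]=0xc0, mem[0x18]=0x1d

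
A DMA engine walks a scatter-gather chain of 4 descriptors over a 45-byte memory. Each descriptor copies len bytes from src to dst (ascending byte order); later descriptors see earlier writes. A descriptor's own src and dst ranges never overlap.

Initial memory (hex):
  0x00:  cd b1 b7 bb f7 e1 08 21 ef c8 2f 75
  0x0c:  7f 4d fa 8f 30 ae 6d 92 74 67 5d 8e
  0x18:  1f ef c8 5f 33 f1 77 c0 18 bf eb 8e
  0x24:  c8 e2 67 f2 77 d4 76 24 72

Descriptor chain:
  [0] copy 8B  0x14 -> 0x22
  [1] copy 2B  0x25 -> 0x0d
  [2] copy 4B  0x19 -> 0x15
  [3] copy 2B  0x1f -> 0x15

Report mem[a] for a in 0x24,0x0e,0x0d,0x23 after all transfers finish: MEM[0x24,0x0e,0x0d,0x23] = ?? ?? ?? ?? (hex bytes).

MEM[0x24,0x0e,0x0d,0x23] = 5d 1f 8e 67

  after D0: wrote 8B at 0x22 = 74675d8e1fefc85f
  after D1: wrote 2B at 0x0d = 8e1f
  after D2: wrote 4B at 0x15 = efc85f33
  after D3: wrote 2B at 0x15 = c018
query mem[0x24]=0x5d, mem[0x0e]=0x1f, mem[0x0d]=0x8e, mem[0x23]=0x67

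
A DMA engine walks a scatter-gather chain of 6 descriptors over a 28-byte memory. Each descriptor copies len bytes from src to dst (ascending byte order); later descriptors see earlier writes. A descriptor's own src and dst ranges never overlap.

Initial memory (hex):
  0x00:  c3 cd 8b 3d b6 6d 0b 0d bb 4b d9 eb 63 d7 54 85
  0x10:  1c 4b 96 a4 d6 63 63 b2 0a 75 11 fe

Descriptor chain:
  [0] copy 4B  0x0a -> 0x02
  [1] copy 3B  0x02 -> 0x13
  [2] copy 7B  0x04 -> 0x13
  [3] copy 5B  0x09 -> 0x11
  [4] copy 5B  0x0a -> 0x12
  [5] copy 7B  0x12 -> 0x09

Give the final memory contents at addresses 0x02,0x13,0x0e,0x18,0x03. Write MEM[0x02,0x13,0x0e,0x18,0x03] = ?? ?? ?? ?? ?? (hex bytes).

MEM[0x02,0x13,0x0e,0x18,0x03] = d9 eb bb 4b eb

#0 dst[0x02+4] := {0xd9,0xeb,0x63,0xd7}
#1 dst[0x13+3] := {0xd9,0xeb,0x63}
#2 dst[0x13+7] := {0x63,0xd7,0x0b,0x0d,0xbb,0x4b,0xd9}
#3 dst[0x11+5] := {0x4b,0xd9,0xeb,0x63,0xd7}
#4 dst[0x12+5] := {0xd9,0xeb,0x63,0xd7,0x54}
#5 dst[0x09+7] := {0xd9,0xeb,0x63,0xd7,0x54,0xbb,0x4b}
query mem[0x02]=0xd9, mem[0x13]=0xeb, mem[0x0e]=0xbb, mem[0x18]=0x4b, mem[0x03]=0xeb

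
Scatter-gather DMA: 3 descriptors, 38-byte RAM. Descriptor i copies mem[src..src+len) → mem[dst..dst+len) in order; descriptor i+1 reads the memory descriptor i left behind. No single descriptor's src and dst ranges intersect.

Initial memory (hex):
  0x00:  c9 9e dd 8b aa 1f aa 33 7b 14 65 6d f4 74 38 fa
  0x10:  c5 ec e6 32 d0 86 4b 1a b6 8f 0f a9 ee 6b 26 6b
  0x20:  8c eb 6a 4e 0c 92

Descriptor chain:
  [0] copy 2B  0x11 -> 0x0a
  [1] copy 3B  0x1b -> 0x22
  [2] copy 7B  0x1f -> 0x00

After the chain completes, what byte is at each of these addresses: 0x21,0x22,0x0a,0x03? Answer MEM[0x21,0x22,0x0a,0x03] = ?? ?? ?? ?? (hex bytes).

[0] 0x11->0x0a len=2 : ec e6
[1] 0x1b->0x22 len=3 : a9 ee 6b
[2] 0x1f->0x00 len=7 : 6b 8c eb a9 ee 6b 92
query mem[0x21]=0xeb, mem[0x22]=0xa9, mem[0x0a]=0xec, mem[0x03]=0xa9

MEM[0x21,0x22,0x0a,0x03] = eb a9 ec a9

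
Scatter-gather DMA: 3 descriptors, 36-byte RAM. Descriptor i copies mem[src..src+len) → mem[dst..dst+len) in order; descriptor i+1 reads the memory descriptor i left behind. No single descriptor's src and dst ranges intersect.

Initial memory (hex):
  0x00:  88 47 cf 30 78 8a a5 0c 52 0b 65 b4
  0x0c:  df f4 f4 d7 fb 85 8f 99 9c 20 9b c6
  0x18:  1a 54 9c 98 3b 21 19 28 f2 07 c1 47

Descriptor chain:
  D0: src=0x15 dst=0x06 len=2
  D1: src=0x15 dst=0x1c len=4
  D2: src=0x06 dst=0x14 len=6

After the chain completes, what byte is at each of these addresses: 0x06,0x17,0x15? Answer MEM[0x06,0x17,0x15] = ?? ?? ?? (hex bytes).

[0] 0x15->0x06 len=2 : 20 9b
[1] 0x15->0x1c len=4 : 20 9b c6 1a
[2] 0x06->0x14 len=6 : 20 9b 52 0b 65 b4
query mem[0x06]=0x20, mem[0x17]=0x0b, mem[0x15]=0x9b

MEM[0x06,0x17,0x15] = 20 0b 9b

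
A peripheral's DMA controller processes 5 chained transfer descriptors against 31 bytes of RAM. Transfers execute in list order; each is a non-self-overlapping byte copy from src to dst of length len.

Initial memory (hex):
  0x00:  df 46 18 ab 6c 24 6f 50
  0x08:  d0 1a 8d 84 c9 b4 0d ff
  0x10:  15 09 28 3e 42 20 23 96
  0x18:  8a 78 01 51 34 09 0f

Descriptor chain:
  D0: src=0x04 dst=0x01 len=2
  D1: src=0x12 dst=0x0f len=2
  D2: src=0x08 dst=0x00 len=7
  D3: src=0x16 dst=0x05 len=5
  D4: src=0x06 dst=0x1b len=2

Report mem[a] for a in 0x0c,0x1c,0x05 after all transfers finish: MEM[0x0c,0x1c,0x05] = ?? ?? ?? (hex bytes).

MEM[0x0c,0x1c,0x05] = c9 8a 23

#0 dst[0x01+2] := {0x6c,0x24}
#1 dst[0x0f+2] := {0x28,0x3e}
#2 dst[0x00+7] := {0xd0,0x1a,0x8d,0x84,0xc9,0xb4,0x0d}
#3 dst[0x05+5] := {0x23,0x96,0x8a,0x78,0x01}
#4 dst[0x1b+2] := {0x96,0x8a}
query mem[0x0c]=0xc9, mem[0x1c]=0x8a, mem[0x05]=0x23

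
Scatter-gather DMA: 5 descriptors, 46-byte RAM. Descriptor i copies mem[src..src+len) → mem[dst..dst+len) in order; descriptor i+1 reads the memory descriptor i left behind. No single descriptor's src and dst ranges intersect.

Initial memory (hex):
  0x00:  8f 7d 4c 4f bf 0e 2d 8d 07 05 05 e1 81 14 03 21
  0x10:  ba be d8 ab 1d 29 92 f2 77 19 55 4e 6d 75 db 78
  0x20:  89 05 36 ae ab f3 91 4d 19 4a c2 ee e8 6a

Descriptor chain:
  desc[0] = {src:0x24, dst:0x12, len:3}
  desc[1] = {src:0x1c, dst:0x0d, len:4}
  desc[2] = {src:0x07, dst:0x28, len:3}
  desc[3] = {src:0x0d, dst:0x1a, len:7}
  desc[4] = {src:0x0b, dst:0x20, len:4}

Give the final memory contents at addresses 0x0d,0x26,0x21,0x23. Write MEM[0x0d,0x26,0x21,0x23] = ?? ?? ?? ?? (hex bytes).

#0 dst[0x12+3] := {0xab,0xf3,0x91}
#1 dst[0x0d+4] := {0x6d,0x75,0xdb,0x78}
#2 dst[0x28+3] := {0x8d,0x07,0x05}
#3 dst[0x1a+7] := {0x6d,0x75,0xdb,0x78,0xbe,0xab,0xf3}
#4 dst[0x20+4] := {0xe1,0x81,0x6d,0x75}
query mem[0x0d]=0x6d, mem[0x26]=0x91, mem[0x21]=0x81, mem[0x23]=0x75

MEM[0x0d,0x26,0x21,0x23] = 6d 91 81 75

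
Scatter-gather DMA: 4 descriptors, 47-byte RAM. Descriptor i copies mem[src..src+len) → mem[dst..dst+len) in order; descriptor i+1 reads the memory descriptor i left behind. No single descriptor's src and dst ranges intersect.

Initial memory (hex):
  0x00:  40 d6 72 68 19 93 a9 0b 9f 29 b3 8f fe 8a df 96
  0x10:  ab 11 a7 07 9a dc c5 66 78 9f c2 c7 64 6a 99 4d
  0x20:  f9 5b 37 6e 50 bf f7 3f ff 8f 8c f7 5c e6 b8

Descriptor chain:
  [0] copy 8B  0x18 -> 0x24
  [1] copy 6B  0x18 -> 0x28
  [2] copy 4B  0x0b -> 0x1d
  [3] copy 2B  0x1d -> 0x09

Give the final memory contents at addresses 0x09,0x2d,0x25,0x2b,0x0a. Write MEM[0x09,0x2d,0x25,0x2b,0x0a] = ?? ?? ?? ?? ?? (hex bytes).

  after D0: wrote 8B at 0x24 = 789fc2c7646a994d
  after D1: wrote 6B at 0x28 = 789fc2c7646a
  after D2: wrote 4B at 0x1d = 8ffe8adf
  after D3: wrote 2B at 0x09 = 8ffe
query mem[0x09]=0x8f, mem[0x2d]=0x6a, mem[0x25]=0x9f, mem[0x2b]=0xc7, mem[0x0a]=0xfe

MEM[0x09,0x2d,0x25,0x2b,0x0a] = 8f 6a 9f c7 fe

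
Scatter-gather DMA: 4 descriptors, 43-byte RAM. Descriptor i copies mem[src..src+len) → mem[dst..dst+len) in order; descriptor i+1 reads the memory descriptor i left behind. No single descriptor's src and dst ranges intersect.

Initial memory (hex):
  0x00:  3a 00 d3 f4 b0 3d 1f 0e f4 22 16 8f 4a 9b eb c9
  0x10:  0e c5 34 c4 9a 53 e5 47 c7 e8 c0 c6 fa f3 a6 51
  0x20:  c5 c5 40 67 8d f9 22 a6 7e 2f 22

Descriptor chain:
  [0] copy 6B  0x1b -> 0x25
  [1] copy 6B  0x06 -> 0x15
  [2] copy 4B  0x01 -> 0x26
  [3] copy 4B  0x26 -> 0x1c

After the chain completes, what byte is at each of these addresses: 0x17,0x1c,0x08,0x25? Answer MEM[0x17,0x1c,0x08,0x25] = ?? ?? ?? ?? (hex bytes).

MEM[0x17,0x1c,0x08,0x25] = f4 00 f4 c6

[0] 0x1b->0x25 len=6 : c6 fa f3 a6 51 c5
[1] 0x06->0x15 len=6 : 1f 0e f4 22 16 8f
[2] 0x01->0x26 len=4 : 00 d3 f4 b0
[3] 0x26->0x1c len=4 : 00 d3 f4 b0
query mem[0x17]=0xf4, mem[0x1c]=0x00, mem[0x08]=0xf4, mem[0x25]=0xc6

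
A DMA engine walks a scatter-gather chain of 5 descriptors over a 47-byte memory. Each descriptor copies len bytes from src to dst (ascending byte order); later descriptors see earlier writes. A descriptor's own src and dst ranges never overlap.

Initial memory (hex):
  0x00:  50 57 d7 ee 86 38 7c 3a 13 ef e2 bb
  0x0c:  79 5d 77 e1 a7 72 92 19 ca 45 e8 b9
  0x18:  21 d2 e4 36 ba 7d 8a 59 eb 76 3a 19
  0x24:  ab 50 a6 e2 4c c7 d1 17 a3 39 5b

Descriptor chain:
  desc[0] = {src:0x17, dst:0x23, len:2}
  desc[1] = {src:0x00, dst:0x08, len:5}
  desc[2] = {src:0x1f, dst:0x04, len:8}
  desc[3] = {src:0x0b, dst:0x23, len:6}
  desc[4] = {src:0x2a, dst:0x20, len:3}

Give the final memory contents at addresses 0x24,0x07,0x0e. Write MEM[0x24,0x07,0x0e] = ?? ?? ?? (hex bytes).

#0 dst[0x23+2] := {0xb9,0x21}
#1 dst[0x08+5] := {0x50,0x57,0xd7,0xee,0x86}
#2 dst[0x04+8] := {0x59,0xeb,0x76,0x3a,0xb9,0x21,0x50,0xa6}
#3 dst[0x23+6] := {0xa6,0x86,0x5d,0x77,0xe1,0xa7}
#4 dst[0x20+3] := {0xd1,0x17,0xa3}
query mem[0x24]=0x86, mem[0x07]=0x3a, mem[0x0e]=0x77

MEM[0x24,0x07,0x0e] = 86 3a 77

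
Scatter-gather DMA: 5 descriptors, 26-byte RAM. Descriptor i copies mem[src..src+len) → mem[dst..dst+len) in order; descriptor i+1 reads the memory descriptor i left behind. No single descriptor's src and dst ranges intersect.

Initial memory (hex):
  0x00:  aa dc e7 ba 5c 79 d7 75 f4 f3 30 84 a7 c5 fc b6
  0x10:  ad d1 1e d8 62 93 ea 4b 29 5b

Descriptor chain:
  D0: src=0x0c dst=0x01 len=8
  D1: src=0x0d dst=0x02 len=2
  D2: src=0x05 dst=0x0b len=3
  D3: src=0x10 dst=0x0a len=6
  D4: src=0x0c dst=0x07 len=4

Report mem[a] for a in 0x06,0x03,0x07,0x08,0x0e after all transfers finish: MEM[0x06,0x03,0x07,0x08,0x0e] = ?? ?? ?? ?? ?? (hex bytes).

MEM[0x06,0x03,0x07,0x08,0x0e] = d1 fc 1e d8 62

D0: mem[0x01..0x08] <- [a7 c5 fc b6 ad d1 1e d8]
D1: mem[0x02..0x03] <- [c5 fc]
D2: mem[0x0b..0x0d] <- [ad d1 1e]
D3: mem[0x0a..0x0f] <- [ad d1 1e d8 62 93]
D4: mem[0x07..0x0a] <- [1e d8 62 93]
query mem[0x06]=0xd1, mem[0x03]=0xfc, mem[0x07]=0x1e, mem[0x08]=0xd8, mem[0x0e]=0x62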